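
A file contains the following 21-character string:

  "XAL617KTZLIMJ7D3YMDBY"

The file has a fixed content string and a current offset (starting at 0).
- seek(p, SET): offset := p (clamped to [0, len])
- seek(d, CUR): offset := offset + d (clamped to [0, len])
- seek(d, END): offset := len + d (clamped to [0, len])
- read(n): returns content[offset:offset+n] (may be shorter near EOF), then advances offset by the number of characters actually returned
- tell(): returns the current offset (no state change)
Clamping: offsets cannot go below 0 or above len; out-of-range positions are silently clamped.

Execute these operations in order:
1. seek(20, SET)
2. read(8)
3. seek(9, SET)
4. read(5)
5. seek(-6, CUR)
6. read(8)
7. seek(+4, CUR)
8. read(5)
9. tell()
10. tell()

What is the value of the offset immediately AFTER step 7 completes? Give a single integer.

Answer: 20

Derivation:
After 1 (seek(20, SET)): offset=20
After 2 (read(8)): returned 'Y', offset=21
After 3 (seek(9, SET)): offset=9
After 4 (read(5)): returned 'LIMJ7', offset=14
After 5 (seek(-6, CUR)): offset=8
After 6 (read(8)): returned 'ZLIMJ7D3', offset=16
After 7 (seek(+4, CUR)): offset=20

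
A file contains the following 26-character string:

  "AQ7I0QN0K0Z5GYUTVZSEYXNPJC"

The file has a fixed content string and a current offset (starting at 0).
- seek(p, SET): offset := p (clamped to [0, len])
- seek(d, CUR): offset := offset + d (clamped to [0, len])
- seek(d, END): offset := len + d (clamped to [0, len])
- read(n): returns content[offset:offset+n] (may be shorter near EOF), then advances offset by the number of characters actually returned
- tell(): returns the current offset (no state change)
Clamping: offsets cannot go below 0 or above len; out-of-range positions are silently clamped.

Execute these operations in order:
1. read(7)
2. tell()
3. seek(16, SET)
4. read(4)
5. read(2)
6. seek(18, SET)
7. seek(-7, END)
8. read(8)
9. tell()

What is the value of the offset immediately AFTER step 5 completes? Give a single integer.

After 1 (read(7)): returned 'AQ7I0QN', offset=7
After 2 (tell()): offset=7
After 3 (seek(16, SET)): offset=16
After 4 (read(4)): returned 'VZSE', offset=20
After 5 (read(2)): returned 'YX', offset=22

Answer: 22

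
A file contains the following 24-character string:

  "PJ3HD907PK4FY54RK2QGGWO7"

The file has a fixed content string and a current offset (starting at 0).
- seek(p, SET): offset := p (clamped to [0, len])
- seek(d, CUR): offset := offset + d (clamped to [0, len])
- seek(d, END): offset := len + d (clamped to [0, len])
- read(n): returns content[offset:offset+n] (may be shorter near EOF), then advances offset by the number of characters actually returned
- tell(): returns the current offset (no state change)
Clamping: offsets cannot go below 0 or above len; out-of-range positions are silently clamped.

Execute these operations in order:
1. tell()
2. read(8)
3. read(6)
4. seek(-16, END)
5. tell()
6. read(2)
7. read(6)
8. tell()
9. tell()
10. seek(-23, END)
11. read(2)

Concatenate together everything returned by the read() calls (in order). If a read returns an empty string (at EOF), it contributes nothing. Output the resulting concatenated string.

After 1 (tell()): offset=0
After 2 (read(8)): returned 'PJ3HD907', offset=8
After 3 (read(6)): returned 'PK4FY5', offset=14
After 4 (seek(-16, END)): offset=8
After 5 (tell()): offset=8
After 6 (read(2)): returned 'PK', offset=10
After 7 (read(6)): returned '4FY54R', offset=16
After 8 (tell()): offset=16
After 9 (tell()): offset=16
After 10 (seek(-23, END)): offset=1
After 11 (read(2)): returned 'J3', offset=3

Answer: PJ3HD907PK4FY5PK4FY54RJ3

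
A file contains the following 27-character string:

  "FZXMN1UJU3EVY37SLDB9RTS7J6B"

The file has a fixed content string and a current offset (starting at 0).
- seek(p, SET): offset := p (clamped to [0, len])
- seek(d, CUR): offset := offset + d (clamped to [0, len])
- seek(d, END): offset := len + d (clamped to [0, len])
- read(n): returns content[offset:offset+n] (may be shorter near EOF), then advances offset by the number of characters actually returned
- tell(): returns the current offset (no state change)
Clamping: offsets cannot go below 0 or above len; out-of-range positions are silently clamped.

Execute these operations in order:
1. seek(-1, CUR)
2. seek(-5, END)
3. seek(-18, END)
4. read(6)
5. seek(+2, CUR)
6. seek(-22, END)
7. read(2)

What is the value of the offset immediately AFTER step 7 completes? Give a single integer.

Answer: 7

Derivation:
After 1 (seek(-1, CUR)): offset=0
After 2 (seek(-5, END)): offset=22
After 3 (seek(-18, END)): offset=9
After 4 (read(6)): returned '3EVY37', offset=15
After 5 (seek(+2, CUR)): offset=17
After 6 (seek(-22, END)): offset=5
After 7 (read(2)): returned '1U', offset=7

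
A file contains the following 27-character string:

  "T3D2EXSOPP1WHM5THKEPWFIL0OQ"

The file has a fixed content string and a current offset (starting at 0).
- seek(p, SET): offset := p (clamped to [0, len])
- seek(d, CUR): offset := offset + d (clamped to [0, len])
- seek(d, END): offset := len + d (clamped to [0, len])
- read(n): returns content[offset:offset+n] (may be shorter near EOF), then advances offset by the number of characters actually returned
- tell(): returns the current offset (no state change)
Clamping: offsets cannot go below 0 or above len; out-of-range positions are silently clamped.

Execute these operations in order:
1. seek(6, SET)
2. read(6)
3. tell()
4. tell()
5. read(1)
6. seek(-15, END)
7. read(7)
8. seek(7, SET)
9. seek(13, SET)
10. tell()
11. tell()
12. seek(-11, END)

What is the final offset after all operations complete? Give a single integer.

Answer: 16

Derivation:
After 1 (seek(6, SET)): offset=6
After 2 (read(6)): returned 'SOPP1W', offset=12
After 3 (tell()): offset=12
After 4 (tell()): offset=12
After 5 (read(1)): returned 'H', offset=13
After 6 (seek(-15, END)): offset=12
After 7 (read(7)): returned 'HM5THKE', offset=19
After 8 (seek(7, SET)): offset=7
After 9 (seek(13, SET)): offset=13
After 10 (tell()): offset=13
After 11 (tell()): offset=13
After 12 (seek(-11, END)): offset=16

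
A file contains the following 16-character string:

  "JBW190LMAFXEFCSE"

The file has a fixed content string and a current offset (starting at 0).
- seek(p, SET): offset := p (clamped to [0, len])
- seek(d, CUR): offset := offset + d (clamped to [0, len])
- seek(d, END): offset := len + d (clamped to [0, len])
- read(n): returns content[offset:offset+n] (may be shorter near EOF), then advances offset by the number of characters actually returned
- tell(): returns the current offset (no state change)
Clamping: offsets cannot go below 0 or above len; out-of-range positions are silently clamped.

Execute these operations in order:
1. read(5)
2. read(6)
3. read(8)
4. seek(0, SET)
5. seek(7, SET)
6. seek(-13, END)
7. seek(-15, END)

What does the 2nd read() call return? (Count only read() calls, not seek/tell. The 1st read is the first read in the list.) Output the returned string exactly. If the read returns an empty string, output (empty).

Answer: 0LMAFX

Derivation:
After 1 (read(5)): returned 'JBW19', offset=5
After 2 (read(6)): returned '0LMAFX', offset=11
After 3 (read(8)): returned 'EFCSE', offset=16
After 4 (seek(0, SET)): offset=0
After 5 (seek(7, SET)): offset=7
After 6 (seek(-13, END)): offset=3
After 7 (seek(-15, END)): offset=1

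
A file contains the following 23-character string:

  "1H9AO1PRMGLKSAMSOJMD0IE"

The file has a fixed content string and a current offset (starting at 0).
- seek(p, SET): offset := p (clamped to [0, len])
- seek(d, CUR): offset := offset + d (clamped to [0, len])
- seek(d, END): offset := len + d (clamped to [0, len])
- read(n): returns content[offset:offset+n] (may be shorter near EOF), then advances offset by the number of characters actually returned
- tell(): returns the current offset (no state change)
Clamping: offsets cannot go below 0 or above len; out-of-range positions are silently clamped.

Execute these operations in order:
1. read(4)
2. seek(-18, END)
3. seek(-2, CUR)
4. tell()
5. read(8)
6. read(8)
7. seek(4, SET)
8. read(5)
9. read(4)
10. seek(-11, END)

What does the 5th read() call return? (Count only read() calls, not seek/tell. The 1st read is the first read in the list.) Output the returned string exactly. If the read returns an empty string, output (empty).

Answer: GLKS

Derivation:
After 1 (read(4)): returned '1H9A', offset=4
After 2 (seek(-18, END)): offset=5
After 3 (seek(-2, CUR)): offset=3
After 4 (tell()): offset=3
After 5 (read(8)): returned 'AO1PRMGL', offset=11
After 6 (read(8)): returned 'KSAMSOJM', offset=19
After 7 (seek(4, SET)): offset=4
After 8 (read(5)): returned 'O1PRM', offset=9
After 9 (read(4)): returned 'GLKS', offset=13
After 10 (seek(-11, END)): offset=12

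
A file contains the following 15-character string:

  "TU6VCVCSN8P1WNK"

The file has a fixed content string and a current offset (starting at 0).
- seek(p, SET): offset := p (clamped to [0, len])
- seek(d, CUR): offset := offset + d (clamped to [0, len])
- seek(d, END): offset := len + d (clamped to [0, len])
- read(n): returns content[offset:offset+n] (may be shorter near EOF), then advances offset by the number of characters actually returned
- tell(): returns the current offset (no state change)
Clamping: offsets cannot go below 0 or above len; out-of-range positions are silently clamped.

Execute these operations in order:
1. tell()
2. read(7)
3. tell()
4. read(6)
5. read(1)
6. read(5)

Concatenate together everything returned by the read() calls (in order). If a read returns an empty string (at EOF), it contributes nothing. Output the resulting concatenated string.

After 1 (tell()): offset=0
After 2 (read(7)): returned 'TU6VCVC', offset=7
After 3 (tell()): offset=7
After 4 (read(6)): returned 'SN8P1W', offset=13
After 5 (read(1)): returned 'N', offset=14
After 6 (read(5)): returned 'K', offset=15

Answer: TU6VCVCSN8P1WNK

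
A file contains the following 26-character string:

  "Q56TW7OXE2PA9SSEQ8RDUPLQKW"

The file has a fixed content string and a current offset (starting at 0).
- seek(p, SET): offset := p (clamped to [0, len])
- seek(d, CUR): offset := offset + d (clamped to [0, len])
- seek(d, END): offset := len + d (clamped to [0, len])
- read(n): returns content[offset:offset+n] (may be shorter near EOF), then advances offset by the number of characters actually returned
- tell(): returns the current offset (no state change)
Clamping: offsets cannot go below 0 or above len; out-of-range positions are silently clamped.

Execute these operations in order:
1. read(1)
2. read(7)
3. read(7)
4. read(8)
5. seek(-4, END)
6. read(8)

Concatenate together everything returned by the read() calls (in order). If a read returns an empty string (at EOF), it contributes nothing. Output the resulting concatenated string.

After 1 (read(1)): returned 'Q', offset=1
After 2 (read(7)): returned '56TW7OX', offset=8
After 3 (read(7)): returned 'E2PA9SS', offset=15
After 4 (read(8)): returned 'EQ8RDUPL', offset=23
After 5 (seek(-4, END)): offset=22
After 6 (read(8)): returned 'LQKW', offset=26

Answer: Q56TW7OXE2PA9SSEQ8RDUPLLQKW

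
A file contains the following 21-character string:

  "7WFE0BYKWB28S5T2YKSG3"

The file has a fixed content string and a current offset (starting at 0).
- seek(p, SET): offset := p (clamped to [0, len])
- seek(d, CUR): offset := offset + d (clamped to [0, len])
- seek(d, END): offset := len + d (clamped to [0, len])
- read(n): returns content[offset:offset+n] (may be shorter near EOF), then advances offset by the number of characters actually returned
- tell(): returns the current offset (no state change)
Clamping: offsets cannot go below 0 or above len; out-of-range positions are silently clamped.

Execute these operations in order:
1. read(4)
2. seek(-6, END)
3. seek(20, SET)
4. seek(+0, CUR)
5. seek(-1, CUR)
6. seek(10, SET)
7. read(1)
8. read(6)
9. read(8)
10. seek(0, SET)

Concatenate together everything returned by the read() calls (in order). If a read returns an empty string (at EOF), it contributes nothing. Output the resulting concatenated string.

After 1 (read(4)): returned '7WFE', offset=4
After 2 (seek(-6, END)): offset=15
After 3 (seek(20, SET)): offset=20
After 4 (seek(+0, CUR)): offset=20
After 5 (seek(-1, CUR)): offset=19
After 6 (seek(10, SET)): offset=10
After 7 (read(1)): returned '2', offset=11
After 8 (read(6)): returned '8S5T2Y', offset=17
After 9 (read(8)): returned 'KSG3', offset=21
After 10 (seek(0, SET)): offset=0

Answer: 7WFE28S5T2YKSG3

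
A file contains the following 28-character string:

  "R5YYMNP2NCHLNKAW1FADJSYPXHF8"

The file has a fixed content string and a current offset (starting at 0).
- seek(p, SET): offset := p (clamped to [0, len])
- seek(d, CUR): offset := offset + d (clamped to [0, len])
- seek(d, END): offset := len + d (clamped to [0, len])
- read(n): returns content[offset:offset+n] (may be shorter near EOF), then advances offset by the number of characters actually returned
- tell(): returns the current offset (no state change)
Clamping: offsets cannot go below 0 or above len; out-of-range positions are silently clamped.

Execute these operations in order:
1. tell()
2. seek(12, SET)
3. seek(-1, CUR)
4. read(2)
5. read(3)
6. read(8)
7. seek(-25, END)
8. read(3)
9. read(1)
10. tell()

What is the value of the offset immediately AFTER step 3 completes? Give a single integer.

Answer: 11

Derivation:
After 1 (tell()): offset=0
After 2 (seek(12, SET)): offset=12
After 3 (seek(-1, CUR)): offset=11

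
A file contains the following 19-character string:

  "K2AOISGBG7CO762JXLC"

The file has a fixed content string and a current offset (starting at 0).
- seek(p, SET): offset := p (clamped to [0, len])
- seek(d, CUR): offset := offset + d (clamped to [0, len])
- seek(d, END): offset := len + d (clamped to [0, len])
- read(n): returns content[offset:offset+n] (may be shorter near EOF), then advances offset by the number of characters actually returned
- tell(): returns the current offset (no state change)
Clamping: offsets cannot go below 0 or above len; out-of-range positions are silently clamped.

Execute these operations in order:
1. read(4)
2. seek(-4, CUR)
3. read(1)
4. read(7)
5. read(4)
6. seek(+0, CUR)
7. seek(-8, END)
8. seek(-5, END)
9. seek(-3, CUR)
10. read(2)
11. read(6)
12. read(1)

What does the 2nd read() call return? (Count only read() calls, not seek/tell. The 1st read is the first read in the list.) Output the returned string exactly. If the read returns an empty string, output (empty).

Answer: K

Derivation:
After 1 (read(4)): returned 'K2AO', offset=4
After 2 (seek(-4, CUR)): offset=0
After 3 (read(1)): returned 'K', offset=1
After 4 (read(7)): returned '2AOISGB', offset=8
After 5 (read(4)): returned 'G7CO', offset=12
After 6 (seek(+0, CUR)): offset=12
After 7 (seek(-8, END)): offset=11
After 8 (seek(-5, END)): offset=14
After 9 (seek(-3, CUR)): offset=11
After 10 (read(2)): returned 'O7', offset=13
After 11 (read(6)): returned '62JXLC', offset=19
After 12 (read(1)): returned '', offset=19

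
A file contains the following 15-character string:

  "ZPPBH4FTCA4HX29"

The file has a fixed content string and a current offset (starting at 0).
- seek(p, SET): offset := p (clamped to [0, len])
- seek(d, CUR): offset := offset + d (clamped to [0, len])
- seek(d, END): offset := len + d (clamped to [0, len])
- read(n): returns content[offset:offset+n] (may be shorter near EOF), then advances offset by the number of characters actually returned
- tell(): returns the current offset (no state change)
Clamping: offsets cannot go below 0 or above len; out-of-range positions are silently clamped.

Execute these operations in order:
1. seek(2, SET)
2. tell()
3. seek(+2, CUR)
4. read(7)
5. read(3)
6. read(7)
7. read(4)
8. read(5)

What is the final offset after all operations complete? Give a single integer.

After 1 (seek(2, SET)): offset=2
After 2 (tell()): offset=2
After 3 (seek(+2, CUR)): offset=4
After 4 (read(7)): returned 'H4FTCA4', offset=11
After 5 (read(3)): returned 'HX2', offset=14
After 6 (read(7)): returned '9', offset=15
After 7 (read(4)): returned '', offset=15
After 8 (read(5)): returned '', offset=15

Answer: 15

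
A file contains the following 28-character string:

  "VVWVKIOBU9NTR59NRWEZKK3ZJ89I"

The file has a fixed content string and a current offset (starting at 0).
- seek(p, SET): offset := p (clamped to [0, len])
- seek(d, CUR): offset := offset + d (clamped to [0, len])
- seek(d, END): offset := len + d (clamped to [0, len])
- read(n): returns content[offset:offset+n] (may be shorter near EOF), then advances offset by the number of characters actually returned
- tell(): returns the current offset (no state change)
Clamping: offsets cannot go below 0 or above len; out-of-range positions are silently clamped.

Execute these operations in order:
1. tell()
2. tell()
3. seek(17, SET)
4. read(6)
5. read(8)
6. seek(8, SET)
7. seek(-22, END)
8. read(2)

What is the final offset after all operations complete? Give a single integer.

Answer: 8

Derivation:
After 1 (tell()): offset=0
After 2 (tell()): offset=0
After 3 (seek(17, SET)): offset=17
After 4 (read(6)): returned 'WEZKK3', offset=23
After 5 (read(8)): returned 'ZJ89I', offset=28
After 6 (seek(8, SET)): offset=8
After 7 (seek(-22, END)): offset=6
After 8 (read(2)): returned 'OB', offset=8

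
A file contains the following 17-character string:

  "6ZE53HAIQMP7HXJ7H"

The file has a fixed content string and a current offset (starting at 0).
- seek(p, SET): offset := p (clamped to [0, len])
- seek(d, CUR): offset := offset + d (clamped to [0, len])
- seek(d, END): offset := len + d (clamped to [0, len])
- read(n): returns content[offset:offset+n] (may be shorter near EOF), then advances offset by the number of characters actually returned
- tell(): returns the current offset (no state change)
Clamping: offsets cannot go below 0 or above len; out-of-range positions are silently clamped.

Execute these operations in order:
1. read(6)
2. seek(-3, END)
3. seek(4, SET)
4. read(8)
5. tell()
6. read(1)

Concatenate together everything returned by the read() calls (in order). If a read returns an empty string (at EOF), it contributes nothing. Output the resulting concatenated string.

Answer: 6ZE53H3HAIQMP7H

Derivation:
After 1 (read(6)): returned '6ZE53H', offset=6
After 2 (seek(-3, END)): offset=14
After 3 (seek(4, SET)): offset=4
After 4 (read(8)): returned '3HAIQMP7', offset=12
After 5 (tell()): offset=12
After 6 (read(1)): returned 'H', offset=13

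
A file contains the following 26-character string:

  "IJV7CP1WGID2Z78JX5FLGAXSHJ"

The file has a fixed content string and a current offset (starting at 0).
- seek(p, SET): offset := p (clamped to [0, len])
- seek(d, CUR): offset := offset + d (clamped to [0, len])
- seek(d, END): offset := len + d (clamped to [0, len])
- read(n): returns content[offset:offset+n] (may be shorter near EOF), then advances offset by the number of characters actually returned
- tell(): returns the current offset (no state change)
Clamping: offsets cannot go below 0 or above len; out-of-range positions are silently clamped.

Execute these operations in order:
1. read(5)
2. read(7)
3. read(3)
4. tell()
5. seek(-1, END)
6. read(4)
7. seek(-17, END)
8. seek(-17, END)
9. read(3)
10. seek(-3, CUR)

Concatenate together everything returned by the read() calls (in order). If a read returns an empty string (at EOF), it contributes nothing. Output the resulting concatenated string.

After 1 (read(5)): returned 'IJV7C', offset=5
After 2 (read(7)): returned 'P1WGID2', offset=12
After 3 (read(3)): returned 'Z78', offset=15
After 4 (tell()): offset=15
After 5 (seek(-1, END)): offset=25
After 6 (read(4)): returned 'J', offset=26
After 7 (seek(-17, END)): offset=9
After 8 (seek(-17, END)): offset=9
After 9 (read(3)): returned 'ID2', offset=12
After 10 (seek(-3, CUR)): offset=9

Answer: IJV7CP1WGID2Z78JID2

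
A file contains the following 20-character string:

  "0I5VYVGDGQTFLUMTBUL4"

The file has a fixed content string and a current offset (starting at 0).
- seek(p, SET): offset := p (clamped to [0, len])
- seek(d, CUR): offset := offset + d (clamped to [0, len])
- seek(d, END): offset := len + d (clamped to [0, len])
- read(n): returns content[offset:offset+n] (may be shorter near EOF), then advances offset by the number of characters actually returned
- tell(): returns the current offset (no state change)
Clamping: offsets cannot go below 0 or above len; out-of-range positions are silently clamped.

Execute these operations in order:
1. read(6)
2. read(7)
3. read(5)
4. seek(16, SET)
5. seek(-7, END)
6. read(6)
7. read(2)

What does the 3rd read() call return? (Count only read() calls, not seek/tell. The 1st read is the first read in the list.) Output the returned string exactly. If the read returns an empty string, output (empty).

After 1 (read(6)): returned '0I5VYV', offset=6
After 2 (read(7)): returned 'GDGQTFL', offset=13
After 3 (read(5)): returned 'UMTBU', offset=18
After 4 (seek(16, SET)): offset=16
After 5 (seek(-7, END)): offset=13
After 6 (read(6)): returned 'UMTBUL', offset=19
After 7 (read(2)): returned '4', offset=20

Answer: UMTBU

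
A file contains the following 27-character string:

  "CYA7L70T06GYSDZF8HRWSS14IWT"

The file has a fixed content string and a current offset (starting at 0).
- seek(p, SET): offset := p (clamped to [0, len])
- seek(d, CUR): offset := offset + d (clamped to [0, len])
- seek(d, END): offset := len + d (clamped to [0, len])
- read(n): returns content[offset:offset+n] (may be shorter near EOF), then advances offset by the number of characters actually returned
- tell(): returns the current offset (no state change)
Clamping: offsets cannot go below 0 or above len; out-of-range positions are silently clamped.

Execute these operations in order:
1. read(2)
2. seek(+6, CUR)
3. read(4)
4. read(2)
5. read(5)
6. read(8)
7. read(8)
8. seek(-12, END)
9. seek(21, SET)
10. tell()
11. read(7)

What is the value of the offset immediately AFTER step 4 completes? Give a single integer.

Answer: 14

Derivation:
After 1 (read(2)): returned 'CY', offset=2
After 2 (seek(+6, CUR)): offset=8
After 3 (read(4)): returned '06GY', offset=12
After 4 (read(2)): returned 'SD', offset=14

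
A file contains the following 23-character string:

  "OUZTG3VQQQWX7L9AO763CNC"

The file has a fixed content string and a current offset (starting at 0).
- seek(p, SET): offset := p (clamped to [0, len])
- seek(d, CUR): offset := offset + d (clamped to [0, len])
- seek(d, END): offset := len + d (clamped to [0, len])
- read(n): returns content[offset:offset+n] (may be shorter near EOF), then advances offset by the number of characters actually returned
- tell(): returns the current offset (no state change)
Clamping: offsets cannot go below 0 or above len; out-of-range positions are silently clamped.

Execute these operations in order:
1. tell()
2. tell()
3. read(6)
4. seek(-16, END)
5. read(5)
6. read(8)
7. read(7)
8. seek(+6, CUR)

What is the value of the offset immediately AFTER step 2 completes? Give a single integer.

Answer: 0

Derivation:
After 1 (tell()): offset=0
After 2 (tell()): offset=0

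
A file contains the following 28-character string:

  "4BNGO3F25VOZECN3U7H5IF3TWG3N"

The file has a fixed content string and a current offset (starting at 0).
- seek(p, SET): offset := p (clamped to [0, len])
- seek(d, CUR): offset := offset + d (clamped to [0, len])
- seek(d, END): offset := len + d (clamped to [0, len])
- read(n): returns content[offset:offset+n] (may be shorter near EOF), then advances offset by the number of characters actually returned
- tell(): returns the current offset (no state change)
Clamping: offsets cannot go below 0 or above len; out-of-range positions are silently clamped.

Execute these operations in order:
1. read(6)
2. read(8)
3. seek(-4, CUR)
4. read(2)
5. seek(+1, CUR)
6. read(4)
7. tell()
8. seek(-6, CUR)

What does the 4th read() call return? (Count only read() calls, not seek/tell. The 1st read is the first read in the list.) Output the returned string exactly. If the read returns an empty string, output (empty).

After 1 (read(6)): returned '4BNGO3', offset=6
After 2 (read(8)): returned 'F25VOZEC', offset=14
After 3 (seek(-4, CUR)): offset=10
After 4 (read(2)): returned 'OZ', offset=12
After 5 (seek(+1, CUR)): offset=13
After 6 (read(4)): returned 'CN3U', offset=17
After 7 (tell()): offset=17
After 8 (seek(-6, CUR)): offset=11

Answer: CN3U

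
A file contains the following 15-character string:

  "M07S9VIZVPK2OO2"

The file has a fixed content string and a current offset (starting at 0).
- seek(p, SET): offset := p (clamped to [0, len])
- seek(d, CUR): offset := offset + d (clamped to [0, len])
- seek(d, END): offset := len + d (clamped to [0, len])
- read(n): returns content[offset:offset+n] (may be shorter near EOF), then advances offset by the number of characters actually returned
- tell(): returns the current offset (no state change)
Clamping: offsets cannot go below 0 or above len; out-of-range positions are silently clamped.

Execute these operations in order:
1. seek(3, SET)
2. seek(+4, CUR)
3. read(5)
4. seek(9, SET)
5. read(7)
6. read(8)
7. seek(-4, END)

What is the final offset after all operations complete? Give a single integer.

After 1 (seek(3, SET)): offset=3
After 2 (seek(+4, CUR)): offset=7
After 3 (read(5)): returned 'ZVPK2', offset=12
After 4 (seek(9, SET)): offset=9
After 5 (read(7)): returned 'PK2OO2', offset=15
After 6 (read(8)): returned '', offset=15
After 7 (seek(-4, END)): offset=11

Answer: 11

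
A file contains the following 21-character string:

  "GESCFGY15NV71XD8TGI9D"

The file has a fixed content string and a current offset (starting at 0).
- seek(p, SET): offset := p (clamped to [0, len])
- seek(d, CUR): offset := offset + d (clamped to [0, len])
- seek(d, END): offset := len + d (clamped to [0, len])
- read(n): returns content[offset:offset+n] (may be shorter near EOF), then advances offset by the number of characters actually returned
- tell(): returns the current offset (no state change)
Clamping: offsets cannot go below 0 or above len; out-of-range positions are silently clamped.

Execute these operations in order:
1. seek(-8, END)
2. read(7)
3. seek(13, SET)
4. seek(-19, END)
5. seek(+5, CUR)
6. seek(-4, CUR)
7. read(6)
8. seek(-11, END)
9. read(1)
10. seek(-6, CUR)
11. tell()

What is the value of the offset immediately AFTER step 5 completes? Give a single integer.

After 1 (seek(-8, END)): offset=13
After 2 (read(7)): returned 'XD8TGI9', offset=20
After 3 (seek(13, SET)): offset=13
After 4 (seek(-19, END)): offset=2
After 5 (seek(+5, CUR)): offset=7

Answer: 7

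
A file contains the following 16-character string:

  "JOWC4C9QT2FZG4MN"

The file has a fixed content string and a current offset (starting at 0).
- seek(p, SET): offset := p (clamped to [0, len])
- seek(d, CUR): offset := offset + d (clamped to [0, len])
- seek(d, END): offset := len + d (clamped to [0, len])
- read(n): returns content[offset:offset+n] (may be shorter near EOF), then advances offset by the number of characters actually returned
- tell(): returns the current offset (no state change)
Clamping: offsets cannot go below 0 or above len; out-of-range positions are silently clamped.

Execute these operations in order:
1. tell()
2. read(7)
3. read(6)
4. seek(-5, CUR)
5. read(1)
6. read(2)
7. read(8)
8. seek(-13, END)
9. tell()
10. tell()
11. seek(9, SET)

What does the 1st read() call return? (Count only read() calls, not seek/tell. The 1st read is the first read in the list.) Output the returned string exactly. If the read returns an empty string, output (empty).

After 1 (tell()): offset=0
After 2 (read(7)): returned 'JOWC4C9', offset=7
After 3 (read(6)): returned 'QT2FZG', offset=13
After 4 (seek(-5, CUR)): offset=8
After 5 (read(1)): returned 'T', offset=9
After 6 (read(2)): returned '2F', offset=11
After 7 (read(8)): returned 'ZG4MN', offset=16
After 8 (seek(-13, END)): offset=3
After 9 (tell()): offset=3
After 10 (tell()): offset=3
After 11 (seek(9, SET)): offset=9

Answer: JOWC4C9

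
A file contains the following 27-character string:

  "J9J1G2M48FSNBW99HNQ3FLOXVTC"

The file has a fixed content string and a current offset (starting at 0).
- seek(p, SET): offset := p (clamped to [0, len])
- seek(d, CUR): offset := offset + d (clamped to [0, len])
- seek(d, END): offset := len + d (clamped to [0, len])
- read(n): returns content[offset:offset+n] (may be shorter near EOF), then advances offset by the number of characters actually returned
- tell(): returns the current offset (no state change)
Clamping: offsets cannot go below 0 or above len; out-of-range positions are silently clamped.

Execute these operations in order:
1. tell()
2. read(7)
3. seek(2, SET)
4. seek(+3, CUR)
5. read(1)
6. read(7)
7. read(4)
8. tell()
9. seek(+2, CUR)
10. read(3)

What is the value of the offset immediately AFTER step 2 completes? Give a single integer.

Answer: 7

Derivation:
After 1 (tell()): offset=0
After 2 (read(7)): returned 'J9J1G2M', offset=7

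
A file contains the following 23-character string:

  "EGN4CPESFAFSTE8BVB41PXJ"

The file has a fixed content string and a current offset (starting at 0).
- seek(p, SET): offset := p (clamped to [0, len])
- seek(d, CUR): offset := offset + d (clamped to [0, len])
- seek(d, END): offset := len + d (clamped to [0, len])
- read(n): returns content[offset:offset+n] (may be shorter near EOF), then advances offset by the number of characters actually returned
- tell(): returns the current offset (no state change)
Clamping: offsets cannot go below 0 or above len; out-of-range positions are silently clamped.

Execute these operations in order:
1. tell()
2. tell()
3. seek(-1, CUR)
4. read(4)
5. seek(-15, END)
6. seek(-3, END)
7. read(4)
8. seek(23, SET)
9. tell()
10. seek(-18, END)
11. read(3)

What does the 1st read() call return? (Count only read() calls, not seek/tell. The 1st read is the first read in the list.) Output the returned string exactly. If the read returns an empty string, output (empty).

Answer: EGN4

Derivation:
After 1 (tell()): offset=0
After 2 (tell()): offset=0
After 3 (seek(-1, CUR)): offset=0
After 4 (read(4)): returned 'EGN4', offset=4
After 5 (seek(-15, END)): offset=8
After 6 (seek(-3, END)): offset=20
After 7 (read(4)): returned 'PXJ', offset=23
After 8 (seek(23, SET)): offset=23
After 9 (tell()): offset=23
After 10 (seek(-18, END)): offset=5
After 11 (read(3)): returned 'PES', offset=8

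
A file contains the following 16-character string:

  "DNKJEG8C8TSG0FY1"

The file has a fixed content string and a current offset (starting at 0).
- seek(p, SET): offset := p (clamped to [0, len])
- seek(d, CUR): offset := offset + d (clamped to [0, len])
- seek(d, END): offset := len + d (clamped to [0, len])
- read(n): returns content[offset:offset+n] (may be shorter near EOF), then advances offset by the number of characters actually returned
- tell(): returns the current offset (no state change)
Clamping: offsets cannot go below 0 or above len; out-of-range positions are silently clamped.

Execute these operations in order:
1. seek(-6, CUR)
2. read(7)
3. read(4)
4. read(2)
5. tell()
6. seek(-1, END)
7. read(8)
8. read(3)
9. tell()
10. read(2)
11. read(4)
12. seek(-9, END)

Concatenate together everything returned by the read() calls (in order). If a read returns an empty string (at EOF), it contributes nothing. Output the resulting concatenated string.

Answer: DNKJEG8C8TSG01

Derivation:
After 1 (seek(-6, CUR)): offset=0
After 2 (read(7)): returned 'DNKJEG8', offset=7
After 3 (read(4)): returned 'C8TS', offset=11
After 4 (read(2)): returned 'G0', offset=13
After 5 (tell()): offset=13
After 6 (seek(-1, END)): offset=15
After 7 (read(8)): returned '1', offset=16
After 8 (read(3)): returned '', offset=16
After 9 (tell()): offset=16
After 10 (read(2)): returned '', offset=16
After 11 (read(4)): returned '', offset=16
After 12 (seek(-9, END)): offset=7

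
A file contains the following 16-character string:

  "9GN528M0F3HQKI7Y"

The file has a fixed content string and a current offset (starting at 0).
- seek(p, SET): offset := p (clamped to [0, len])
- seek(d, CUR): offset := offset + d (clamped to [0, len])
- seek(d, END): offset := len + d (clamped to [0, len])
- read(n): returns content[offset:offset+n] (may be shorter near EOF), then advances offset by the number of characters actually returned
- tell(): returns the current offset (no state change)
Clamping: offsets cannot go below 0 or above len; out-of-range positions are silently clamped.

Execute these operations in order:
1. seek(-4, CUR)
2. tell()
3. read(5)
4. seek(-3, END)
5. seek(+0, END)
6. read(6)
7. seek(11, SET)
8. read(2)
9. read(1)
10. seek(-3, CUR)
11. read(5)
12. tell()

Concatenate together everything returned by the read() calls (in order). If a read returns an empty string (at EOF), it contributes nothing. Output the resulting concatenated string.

Answer: 9GN52QKIQKI7Y

Derivation:
After 1 (seek(-4, CUR)): offset=0
After 2 (tell()): offset=0
After 3 (read(5)): returned '9GN52', offset=5
After 4 (seek(-3, END)): offset=13
After 5 (seek(+0, END)): offset=16
After 6 (read(6)): returned '', offset=16
After 7 (seek(11, SET)): offset=11
After 8 (read(2)): returned 'QK', offset=13
After 9 (read(1)): returned 'I', offset=14
After 10 (seek(-3, CUR)): offset=11
After 11 (read(5)): returned 'QKI7Y', offset=16
After 12 (tell()): offset=16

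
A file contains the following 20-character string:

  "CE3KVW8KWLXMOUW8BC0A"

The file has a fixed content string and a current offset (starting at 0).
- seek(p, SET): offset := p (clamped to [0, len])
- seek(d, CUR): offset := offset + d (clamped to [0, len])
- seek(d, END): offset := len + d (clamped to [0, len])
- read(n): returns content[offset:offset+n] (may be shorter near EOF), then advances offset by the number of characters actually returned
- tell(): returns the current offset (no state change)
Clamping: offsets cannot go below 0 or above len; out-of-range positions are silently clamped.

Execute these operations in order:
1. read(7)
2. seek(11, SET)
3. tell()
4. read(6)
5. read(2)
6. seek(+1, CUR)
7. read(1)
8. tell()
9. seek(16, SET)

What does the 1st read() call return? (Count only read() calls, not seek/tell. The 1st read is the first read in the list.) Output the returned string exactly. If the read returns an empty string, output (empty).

Answer: CE3KVW8

Derivation:
After 1 (read(7)): returned 'CE3KVW8', offset=7
After 2 (seek(11, SET)): offset=11
After 3 (tell()): offset=11
After 4 (read(6)): returned 'MOUW8B', offset=17
After 5 (read(2)): returned 'C0', offset=19
After 6 (seek(+1, CUR)): offset=20
After 7 (read(1)): returned '', offset=20
After 8 (tell()): offset=20
After 9 (seek(16, SET)): offset=16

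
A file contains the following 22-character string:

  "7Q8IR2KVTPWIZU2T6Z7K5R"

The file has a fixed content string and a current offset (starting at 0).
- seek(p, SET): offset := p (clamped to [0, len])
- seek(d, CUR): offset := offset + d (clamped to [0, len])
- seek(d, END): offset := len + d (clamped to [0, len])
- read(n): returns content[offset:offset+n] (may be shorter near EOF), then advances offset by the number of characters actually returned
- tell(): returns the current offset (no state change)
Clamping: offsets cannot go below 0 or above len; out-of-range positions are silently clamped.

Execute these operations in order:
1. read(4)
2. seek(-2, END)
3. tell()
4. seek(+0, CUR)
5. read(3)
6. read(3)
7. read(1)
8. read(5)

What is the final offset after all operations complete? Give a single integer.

Answer: 22

Derivation:
After 1 (read(4)): returned '7Q8I', offset=4
After 2 (seek(-2, END)): offset=20
After 3 (tell()): offset=20
After 4 (seek(+0, CUR)): offset=20
After 5 (read(3)): returned '5R', offset=22
After 6 (read(3)): returned '', offset=22
After 7 (read(1)): returned '', offset=22
After 8 (read(5)): returned '', offset=22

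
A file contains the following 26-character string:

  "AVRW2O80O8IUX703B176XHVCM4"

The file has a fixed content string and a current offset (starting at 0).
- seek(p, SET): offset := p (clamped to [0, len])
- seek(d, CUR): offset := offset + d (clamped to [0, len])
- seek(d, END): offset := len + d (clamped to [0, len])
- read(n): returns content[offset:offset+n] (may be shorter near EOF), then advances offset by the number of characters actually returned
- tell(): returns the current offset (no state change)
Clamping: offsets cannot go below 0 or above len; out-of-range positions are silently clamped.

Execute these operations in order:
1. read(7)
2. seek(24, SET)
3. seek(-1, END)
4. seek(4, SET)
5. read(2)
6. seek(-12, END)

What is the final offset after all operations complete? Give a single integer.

Answer: 14

Derivation:
After 1 (read(7)): returned 'AVRW2O8', offset=7
After 2 (seek(24, SET)): offset=24
After 3 (seek(-1, END)): offset=25
After 4 (seek(4, SET)): offset=4
After 5 (read(2)): returned '2O', offset=6
After 6 (seek(-12, END)): offset=14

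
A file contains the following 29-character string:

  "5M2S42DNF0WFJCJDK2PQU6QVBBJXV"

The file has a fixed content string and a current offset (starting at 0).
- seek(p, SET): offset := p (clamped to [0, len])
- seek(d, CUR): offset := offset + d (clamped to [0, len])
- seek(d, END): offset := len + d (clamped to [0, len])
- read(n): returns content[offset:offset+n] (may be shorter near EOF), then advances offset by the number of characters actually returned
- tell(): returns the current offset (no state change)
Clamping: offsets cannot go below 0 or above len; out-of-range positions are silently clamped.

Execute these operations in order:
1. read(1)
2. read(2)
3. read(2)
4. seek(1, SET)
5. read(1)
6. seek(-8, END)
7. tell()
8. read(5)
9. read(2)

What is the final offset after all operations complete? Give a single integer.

Answer: 28

Derivation:
After 1 (read(1)): returned '5', offset=1
After 2 (read(2)): returned 'M2', offset=3
After 3 (read(2)): returned 'S4', offset=5
After 4 (seek(1, SET)): offset=1
After 5 (read(1)): returned 'M', offset=2
After 6 (seek(-8, END)): offset=21
After 7 (tell()): offset=21
After 8 (read(5)): returned '6QVBB', offset=26
After 9 (read(2)): returned 'JX', offset=28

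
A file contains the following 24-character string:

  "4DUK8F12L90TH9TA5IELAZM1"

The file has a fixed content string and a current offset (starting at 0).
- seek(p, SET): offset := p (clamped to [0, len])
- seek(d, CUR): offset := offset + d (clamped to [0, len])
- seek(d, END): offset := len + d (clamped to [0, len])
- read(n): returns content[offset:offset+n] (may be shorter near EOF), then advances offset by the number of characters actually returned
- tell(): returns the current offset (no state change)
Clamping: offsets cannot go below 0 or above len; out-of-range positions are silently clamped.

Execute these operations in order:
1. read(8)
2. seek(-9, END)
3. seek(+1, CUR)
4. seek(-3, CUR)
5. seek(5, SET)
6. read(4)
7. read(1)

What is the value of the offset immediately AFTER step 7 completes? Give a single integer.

After 1 (read(8)): returned '4DUK8F12', offset=8
After 2 (seek(-9, END)): offset=15
After 3 (seek(+1, CUR)): offset=16
After 4 (seek(-3, CUR)): offset=13
After 5 (seek(5, SET)): offset=5
After 6 (read(4)): returned 'F12L', offset=9
After 7 (read(1)): returned '9', offset=10

Answer: 10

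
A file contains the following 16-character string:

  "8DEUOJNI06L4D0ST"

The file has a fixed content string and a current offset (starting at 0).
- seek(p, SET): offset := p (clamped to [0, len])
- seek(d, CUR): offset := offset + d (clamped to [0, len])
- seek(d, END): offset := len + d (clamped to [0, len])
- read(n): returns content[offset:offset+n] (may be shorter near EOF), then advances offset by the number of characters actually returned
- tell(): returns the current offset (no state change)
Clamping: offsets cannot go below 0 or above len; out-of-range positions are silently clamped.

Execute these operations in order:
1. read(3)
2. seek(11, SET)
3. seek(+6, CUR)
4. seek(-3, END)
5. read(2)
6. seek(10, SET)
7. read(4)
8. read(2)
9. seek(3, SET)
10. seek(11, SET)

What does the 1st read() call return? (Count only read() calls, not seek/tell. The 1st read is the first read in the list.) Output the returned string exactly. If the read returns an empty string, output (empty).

Answer: 8DE

Derivation:
After 1 (read(3)): returned '8DE', offset=3
After 2 (seek(11, SET)): offset=11
After 3 (seek(+6, CUR)): offset=16
After 4 (seek(-3, END)): offset=13
After 5 (read(2)): returned '0S', offset=15
After 6 (seek(10, SET)): offset=10
After 7 (read(4)): returned 'L4D0', offset=14
After 8 (read(2)): returned 'ST', offset=16
After 9 (seek(3, SET)): offset=3
After 10 (seek(11, SET)): offset=11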